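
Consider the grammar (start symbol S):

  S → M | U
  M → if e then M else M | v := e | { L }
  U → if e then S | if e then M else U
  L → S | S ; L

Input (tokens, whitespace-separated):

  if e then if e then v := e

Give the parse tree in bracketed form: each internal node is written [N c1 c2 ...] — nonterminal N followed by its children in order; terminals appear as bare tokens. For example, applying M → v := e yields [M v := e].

S
U
if e then S
if e then U
if e then if e then S
if e then if e then M
if e then if e then v := e

[S [U if e then [S [U if e then [S [M v := e]]]]]]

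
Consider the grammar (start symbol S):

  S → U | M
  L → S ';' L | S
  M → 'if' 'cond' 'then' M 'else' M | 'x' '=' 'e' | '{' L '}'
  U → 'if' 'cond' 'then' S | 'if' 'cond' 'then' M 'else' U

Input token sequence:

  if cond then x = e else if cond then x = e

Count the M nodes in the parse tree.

2

[S [U if cond then [M x = e] else [U if cond then [S [M x = e]]]]]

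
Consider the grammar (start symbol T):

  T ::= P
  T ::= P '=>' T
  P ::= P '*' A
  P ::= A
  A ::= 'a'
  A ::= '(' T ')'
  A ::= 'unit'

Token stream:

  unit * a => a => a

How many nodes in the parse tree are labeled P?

4

[T [P [P [A unit]] * [A a]] => [T [P [A a]] => [T [P [A a]]]]]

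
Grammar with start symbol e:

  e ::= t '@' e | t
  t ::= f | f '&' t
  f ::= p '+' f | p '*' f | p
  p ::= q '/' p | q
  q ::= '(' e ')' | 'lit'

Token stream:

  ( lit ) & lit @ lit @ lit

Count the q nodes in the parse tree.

5

[e [t [f [p [q ( [e [t [f [p [q lit]]]]] )]]] & [t [f [p [q lit]]]]] @ [e [t [f [p [q lit]]]] @ [e [t [f [p [q lit]]]]]]]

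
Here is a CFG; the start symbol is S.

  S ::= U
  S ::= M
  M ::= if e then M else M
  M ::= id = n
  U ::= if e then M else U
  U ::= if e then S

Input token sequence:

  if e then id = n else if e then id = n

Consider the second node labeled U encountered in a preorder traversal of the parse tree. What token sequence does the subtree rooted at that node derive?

if e then id = n

[S [U if e then [M id = n] else [U if e then [S [M id = n]]]]]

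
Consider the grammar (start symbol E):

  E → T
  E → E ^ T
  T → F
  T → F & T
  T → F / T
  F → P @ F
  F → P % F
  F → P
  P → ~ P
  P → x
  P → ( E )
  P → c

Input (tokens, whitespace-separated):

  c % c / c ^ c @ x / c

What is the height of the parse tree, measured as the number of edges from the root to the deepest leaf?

6

[E [E [T [F [P c] % [F [P c]]] / [T [F [P c]]]]] ^ [T [F [P c] @ [F [P x]]] / [T [F [P c]]]]]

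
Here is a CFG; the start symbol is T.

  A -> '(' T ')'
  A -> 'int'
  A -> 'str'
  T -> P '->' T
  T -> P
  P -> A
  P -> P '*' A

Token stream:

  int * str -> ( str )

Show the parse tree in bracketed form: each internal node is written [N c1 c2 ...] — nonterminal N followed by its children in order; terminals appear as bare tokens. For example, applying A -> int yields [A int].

T
P -> T
P * A -> T
A * A -> T
int * A -> T
int * str -> T
int * str -> P
int * str -> A
int * str -> ( T )
int * str -> ( P )
int * str -> ( A )
int * str -> ( str )

[T [P [P [A int]] * [A str]] -> [T [P [A ( [T [P [A str]]] )]]]]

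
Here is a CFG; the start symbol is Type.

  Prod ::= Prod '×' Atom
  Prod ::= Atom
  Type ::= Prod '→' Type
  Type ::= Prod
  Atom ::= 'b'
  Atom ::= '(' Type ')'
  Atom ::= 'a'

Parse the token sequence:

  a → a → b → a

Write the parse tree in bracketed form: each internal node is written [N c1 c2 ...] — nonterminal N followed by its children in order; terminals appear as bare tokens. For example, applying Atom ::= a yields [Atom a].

Type
Prod → Type
Atom → Type
a → Type
a → Prod → Type
a → Atom → Type
a → a → Type
a → a → Prod → Type
a → a → Atom → Type
a → a → b → Type
a → a → b → Prod
a → a → b → Atom
a → a → b → a

[Type [Prod [Atom a]] → [Type [Prod [Atom a]] → [Type [Prod [Atom b]] → [Type [Prod [Atom a]]]]]]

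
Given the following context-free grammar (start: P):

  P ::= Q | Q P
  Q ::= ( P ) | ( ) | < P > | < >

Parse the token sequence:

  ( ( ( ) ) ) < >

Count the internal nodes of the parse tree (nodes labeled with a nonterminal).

8

[P [Q ( [P [Q ( [P [Q ( )]] )]] )] [P [Q < >]]]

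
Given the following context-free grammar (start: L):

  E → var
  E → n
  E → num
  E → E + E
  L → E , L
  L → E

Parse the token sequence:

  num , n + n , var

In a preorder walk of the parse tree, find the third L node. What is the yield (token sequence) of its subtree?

var

[L [E num] , [L [E [E n] + [E n]] , [L [E var]]]]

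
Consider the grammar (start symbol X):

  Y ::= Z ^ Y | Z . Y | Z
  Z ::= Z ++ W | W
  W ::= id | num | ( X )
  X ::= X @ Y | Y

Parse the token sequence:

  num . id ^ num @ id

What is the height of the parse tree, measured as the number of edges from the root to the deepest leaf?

[X [X [Y [Z [W num]] . [Y [Z [W id]] ^ [Y [Z [W num]]]]]] @ [Y [Z [W id]]]]

7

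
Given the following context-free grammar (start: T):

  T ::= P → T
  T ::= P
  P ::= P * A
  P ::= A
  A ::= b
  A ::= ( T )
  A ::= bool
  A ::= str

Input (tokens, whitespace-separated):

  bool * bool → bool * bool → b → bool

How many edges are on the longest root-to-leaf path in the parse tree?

6

[T [P [P [A bool]] * [A bool]] → [T [P [P [A bool]] * [A bool]] → [T [P [A b]] → [T [P [A bool]]]]]]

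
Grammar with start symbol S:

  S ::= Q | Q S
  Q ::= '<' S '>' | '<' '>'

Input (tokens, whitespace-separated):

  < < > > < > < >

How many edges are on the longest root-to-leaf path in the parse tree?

[S [Q < [S [Q < >]] >] [S [Q < >] [S [Q < >]]]]

4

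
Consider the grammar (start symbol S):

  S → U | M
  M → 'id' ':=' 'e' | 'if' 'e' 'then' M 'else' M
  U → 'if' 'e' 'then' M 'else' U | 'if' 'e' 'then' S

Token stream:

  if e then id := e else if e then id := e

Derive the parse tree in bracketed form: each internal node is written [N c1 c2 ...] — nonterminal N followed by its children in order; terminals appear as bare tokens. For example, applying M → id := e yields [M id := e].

S
U
if e then M else U
if e then id := e else U
if e then id := e else if e then S
if e then id := e else if e then M
if e then id := e else if e then id := e

[S [U if e then [M id := e] else [U if e then [S [M id := e]]]]]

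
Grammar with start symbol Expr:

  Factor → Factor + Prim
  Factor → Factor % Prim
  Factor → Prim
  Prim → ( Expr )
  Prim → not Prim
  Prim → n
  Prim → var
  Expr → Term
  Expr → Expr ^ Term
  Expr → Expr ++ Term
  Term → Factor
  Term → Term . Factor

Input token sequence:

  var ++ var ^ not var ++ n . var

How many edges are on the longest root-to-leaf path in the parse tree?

7

[Expr [Expr [Expr [Expr [Term [Factor [Prim var]]]] ++ [Term [Factor [Prim var]]]] ^ [Term [Factor [Prim not [Prim var]]]]] ++ [Term [Term [Factor [Prim n]]] . [Factor [Prim var]]]]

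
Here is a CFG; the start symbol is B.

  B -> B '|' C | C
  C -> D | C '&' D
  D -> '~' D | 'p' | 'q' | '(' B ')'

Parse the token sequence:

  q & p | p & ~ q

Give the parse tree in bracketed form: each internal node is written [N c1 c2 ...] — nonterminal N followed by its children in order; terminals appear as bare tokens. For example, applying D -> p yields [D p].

[B [B [C [C [D q]] & [D p]]] | [C [C [D p]] & [D ~ [D q]]]]

B
B | C
C | C
C & D | C
D & D | C
q & D | C
q & p | C
q & p | C & D
q & p | D & D
q & p | p & D
q & p | p & ~ D
q & p | p & ~ q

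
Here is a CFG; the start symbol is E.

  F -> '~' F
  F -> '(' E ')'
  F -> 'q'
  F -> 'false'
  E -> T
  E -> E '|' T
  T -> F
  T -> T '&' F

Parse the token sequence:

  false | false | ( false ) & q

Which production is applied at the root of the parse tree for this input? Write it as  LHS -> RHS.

E -> E '|' T

[E [E [E [T [F false]]] | [T [F false]]] | [T [T [F ( [E [T [F false]]] )]] & [F q]]]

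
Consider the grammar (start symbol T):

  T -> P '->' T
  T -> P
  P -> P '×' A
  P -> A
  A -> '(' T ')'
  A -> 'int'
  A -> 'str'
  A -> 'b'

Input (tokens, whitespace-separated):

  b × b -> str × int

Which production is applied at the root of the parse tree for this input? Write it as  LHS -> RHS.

T -> P '->' T

[T [P [P [A b]] × [A b]] -> [T [P [P [A str]] × [A int]]]]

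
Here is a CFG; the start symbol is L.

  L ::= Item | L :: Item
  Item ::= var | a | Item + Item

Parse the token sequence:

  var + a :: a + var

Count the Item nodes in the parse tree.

6

[L [L [Item [Item var] + [Item a]]] :: [Item [Item a] + [Item var]]]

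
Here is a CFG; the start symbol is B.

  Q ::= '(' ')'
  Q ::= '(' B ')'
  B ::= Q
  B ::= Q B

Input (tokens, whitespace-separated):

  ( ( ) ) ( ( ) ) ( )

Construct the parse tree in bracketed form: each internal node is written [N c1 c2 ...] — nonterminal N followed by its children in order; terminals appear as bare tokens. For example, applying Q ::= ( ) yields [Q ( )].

B
Q B
( B ) B
( Q ) B
( ( ) ) B
( ( ) ) Q B
( ( ) ) ( B ) B
( ( ) ) ( Q ) B
( ( ) ) ( ( ) ) B
( ( ) ) ( ( ) ) Q
( ( ) ) ( ( ) ) ( )

[B [Q ( [B [Q ( )]] )] [B [Q ( [B [Q ( )]] )] [B [Q ( )]]]]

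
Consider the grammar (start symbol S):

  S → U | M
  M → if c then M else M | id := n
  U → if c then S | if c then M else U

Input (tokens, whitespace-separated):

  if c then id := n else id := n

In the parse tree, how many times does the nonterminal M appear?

[S [M if c then [M id := n] else [M id := n]]]

3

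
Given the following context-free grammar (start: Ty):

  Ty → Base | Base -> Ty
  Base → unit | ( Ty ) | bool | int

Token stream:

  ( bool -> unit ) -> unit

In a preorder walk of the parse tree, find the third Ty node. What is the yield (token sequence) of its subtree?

unit

[Ty [Base ( [Ty [Base bool] -> [Ty [Base unit]]] )] -> [Ty [Base unit]]]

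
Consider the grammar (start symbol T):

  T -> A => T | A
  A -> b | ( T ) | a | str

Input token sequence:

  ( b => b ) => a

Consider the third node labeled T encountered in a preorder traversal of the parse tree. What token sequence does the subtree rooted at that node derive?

b

[T [A ( [T [A b] => [T [A b]]] )] => [T [A a]]]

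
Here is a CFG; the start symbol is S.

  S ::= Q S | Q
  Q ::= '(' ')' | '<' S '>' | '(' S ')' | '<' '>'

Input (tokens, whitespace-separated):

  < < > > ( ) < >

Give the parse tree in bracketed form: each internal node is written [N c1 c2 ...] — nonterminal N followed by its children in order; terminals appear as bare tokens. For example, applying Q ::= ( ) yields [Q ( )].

[S [Q < [S [Q < >]] >] [S [Q ( )] [S [Q < >]]]]

S
Q S
< S > S
< Q > S
< < > > S
< < > > Q S
< < > > ( ) S
< < > > ( ) Q
< < > > ( ) < >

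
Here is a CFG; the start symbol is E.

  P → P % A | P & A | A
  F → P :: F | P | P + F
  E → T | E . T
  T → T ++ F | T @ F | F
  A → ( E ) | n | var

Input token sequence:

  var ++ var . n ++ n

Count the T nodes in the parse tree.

4

[E [E [T [T [F [P [A var]]]] ++ [F [P [A var]]]]] . [T [T [F [P [A n]]]] ++ [F [P [A n]]]]]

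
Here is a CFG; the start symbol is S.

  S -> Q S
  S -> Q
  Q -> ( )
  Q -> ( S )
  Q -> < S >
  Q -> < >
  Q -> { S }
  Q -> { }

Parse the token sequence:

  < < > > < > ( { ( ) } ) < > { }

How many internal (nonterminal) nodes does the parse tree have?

[S [Q < [S [Q < >]] >] [S [Q < >] [S [Q ( [S [Q { [S [Q ( )]] }]] )] [S [Q < >] [S [Q { }]]]]]]

16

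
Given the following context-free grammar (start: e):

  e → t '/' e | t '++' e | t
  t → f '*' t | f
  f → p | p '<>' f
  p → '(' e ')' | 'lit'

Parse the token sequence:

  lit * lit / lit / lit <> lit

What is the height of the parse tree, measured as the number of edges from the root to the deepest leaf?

7

[e [t [f [p lit]] * [t [f [p lit]]]] / [e [t [f [p lit]]] / [e [t [f [p lit] <> [f [p lit]]]]]]]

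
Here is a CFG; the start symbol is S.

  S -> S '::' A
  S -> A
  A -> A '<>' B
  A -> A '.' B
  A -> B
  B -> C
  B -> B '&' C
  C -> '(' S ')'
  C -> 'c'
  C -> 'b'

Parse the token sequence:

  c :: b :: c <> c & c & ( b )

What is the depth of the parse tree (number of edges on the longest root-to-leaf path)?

[S [S [S [A [B [C c]]]] :: [A [B [C b]]]] :: [A [A [B [C c]]] <> [B [B [B [C c]] & [C c]] & [C ( [S [A [B [C b]]]] )]]]]

8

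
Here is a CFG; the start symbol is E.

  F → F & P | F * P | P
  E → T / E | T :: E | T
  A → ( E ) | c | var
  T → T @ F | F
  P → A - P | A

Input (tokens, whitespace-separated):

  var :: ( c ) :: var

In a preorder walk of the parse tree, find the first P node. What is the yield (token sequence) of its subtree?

[E [T [F [P [A var]]]] :: [E [T [F [P [A ( [E [T [F [P [A c]]]]] )]]]] :: [E [T [F [P [A var]]]]]]]

var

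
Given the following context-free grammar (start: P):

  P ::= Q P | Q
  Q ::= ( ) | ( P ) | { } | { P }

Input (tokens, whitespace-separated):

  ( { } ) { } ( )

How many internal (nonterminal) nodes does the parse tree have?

[P [Q ( [P [Q { }]] )] [P [Q { }] [P [Q ( )]]]]

8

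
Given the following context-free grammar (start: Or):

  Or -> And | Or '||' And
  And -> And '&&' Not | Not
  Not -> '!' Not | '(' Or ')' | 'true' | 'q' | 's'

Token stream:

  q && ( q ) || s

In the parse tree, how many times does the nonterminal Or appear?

[Or [Or [And [And [Not q]] && [Not ( [Or [And [Not q]]] )]]] || [And [Not s]]]

3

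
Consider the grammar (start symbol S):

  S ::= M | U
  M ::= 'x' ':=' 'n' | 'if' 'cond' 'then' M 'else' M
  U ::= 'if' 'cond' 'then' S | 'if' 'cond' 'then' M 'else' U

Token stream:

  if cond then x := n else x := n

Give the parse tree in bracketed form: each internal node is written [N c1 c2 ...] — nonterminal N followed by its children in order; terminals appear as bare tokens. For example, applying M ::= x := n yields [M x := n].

[S [M if cond then [M x := n] else [M x := n]]]

S
M
if cond then M else M
if cond then x := n else M
if cond then x := n else x := n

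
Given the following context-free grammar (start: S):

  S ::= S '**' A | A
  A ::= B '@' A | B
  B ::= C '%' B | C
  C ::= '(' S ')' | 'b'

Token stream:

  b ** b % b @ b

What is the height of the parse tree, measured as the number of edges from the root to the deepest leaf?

5

[S [S [A [B [C b]]]] ** [A [B [C b] % [B [C b]]] @ [A [B [C b]]]]]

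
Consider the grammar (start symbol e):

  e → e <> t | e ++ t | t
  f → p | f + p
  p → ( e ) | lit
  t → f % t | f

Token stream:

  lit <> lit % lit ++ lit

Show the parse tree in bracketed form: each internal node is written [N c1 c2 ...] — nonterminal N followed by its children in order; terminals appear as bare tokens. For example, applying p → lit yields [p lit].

[e [e [e [t [f [p lit]]]] <> [t [f [p lit]] % [t [f [p lit]]]]] ++ [t [f [p lit]]]]

e
e ++ t
e <> t ++ t
t <> t ++ t
f <> t ++ t
p <> t ++ t
lit <> t ++ t
lit <> f % t ++ t
lit <> p % t ++ t
lit <> lit % t ++ t
lit <> lit % f ++ t
lit <> lit % p ++ t
lit <> lit % lit ++ t
lit <> lit % lit ++ f
lit <> lit % lit ++ p
lit <> lit % lit ++ lit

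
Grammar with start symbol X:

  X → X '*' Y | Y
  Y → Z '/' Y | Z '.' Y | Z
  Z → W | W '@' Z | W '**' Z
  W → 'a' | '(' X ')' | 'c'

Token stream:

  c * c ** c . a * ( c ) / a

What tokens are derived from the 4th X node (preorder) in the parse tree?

[X [X [X [Y [Z [W c]]]] * [Y [Z [W c] ** [Z [W c]]] . [Y [Z [W a]]]]] * [Y [Z [W ( [X [Y [Z [W c]]]] )]] / [Y [Z [W a]]]]]

c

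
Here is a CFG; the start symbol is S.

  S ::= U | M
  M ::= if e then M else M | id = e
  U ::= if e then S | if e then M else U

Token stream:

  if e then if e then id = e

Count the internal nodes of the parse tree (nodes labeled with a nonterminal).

6

[S [U if e then [S [U if e then [S [M id = e]]]]]]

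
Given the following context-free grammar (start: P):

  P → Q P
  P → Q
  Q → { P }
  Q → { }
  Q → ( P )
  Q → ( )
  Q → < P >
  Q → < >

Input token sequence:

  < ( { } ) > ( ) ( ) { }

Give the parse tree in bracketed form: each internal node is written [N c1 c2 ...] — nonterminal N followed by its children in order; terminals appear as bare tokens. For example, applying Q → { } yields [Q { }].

P
Q P
< P > P
< Q > P
< ( P ) > P
< ( Q ) > P
< ( { } ) > P
< ( { } ) > Q P
< ( { } ) > ( ) P
< ( { } ) > ( ) Q P
< ( { } ) > ( ) ( ) P
< ( { } ) > ( ) ( ) Q
< ( { } ) > ( ) ( ) { }

[P [Q < [P [Q ( [P [Q { }]] )]] >] [P [Q ( )] [P [Q ( )] [P [Q { }]]]]]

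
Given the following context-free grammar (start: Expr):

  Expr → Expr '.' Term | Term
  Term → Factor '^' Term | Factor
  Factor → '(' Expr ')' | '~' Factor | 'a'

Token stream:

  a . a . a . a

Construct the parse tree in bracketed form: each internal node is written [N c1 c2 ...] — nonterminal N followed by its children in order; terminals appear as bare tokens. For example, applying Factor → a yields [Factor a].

Expr
Expr . Term
Expr . Term . Term
Expr . Term . Term . Term
Term . Term . Term . Term
Factor . Term . Term . Term
a . Term . Term . Term
a . Factor . Term . Term
a . a . Term . Term
a . a . Factor . Term
a . a . a . Term
a . a . a . Factor
a . a . a . a

[Expr [Expr [Expr [Expr [Term [Factor a]]] . [Term [Factor a]]] . [Term [Factor a]]] . [Term [Factor a]]]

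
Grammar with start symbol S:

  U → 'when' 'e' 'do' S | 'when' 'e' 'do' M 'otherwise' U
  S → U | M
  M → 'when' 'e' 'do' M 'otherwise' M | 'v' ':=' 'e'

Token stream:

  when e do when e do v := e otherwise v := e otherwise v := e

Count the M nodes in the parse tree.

[S [M when e do [M when e do [M v := e] otherwise [M v := e]] otherwise [M v := e]]]

5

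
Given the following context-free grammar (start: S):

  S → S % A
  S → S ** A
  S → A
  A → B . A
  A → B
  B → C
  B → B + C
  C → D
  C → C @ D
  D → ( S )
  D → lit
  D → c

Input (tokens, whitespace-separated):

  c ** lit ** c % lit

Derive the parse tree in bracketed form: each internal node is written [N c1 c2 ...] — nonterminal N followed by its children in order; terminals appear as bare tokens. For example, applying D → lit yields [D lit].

[S [S [S [S [A [B [C [D c]]]]] ** [A [B [C [D lit]]]]] ** [A [B [C [D c]]]]] % [A [B [C [D lit]]]]]

S
S % A
S ** A % A
S ** A ** A % A
A ** A ** A % A
B ** A ** A % A
C ** A ** A % A
D ** A ** A % A
c ** A ** A % A
c ** B ** A % A
c ** C ** A % A
c ** D ** A % A
c ** lit ** A % A
c ** lit ** B % A
c ** lit ** C % A
c ** lit ** D % A
c ** lit ** c % A
c ** lit ** c % B
c ** lit ** c % C
c ** lit ** c % D
c ** lit ** c % lit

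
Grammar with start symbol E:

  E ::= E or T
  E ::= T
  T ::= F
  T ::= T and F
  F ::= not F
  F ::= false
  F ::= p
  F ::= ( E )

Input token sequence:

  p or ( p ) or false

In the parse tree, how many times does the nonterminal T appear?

[E [E [E [T [F p]]] or [T [F ( [E [T [F p]]] )]]] or [T [F false]]]

4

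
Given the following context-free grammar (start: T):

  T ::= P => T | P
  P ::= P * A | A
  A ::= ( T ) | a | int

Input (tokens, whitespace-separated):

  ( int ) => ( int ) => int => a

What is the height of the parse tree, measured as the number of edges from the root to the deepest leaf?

[T [P [A ( [T [P [A int]]] )]] => [T [P [A ( [T [P [A int]]] )]] => [T [P [A int]] => [T [P [A a]]]]]]

7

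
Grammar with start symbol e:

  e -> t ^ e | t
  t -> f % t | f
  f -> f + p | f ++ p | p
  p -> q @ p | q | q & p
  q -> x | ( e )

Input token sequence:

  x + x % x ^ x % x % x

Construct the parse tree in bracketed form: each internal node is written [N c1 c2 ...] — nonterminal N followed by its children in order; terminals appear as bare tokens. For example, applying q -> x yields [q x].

[e [t [f [f [p [q x]]] + [p [q x]]] % [t [f [p [q x]]]]] ^ [e [t [f [p [q x]]] % [t [f [p [q x]]] % [t [f [p [q x]]]]]]]]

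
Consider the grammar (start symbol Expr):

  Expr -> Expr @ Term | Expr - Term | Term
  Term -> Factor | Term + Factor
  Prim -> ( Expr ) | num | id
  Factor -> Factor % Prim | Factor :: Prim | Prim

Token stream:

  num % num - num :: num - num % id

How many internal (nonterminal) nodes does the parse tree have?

18

[Expr [Expr [Expr [Term [Factor [Factor [Prim num]] % [Prim num]]]] - [Term [Factor [Factor [Prim num]] :: [Prim num]]]] - [Term [Factor [Factor [Prim num]] % [Prim id]]]]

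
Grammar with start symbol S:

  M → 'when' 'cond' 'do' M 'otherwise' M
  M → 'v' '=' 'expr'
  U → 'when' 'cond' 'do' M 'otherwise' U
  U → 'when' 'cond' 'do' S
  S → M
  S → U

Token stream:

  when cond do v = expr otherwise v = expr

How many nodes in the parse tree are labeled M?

[S [M when cond do [M v = expr] otherwise [M v = expr]]]

3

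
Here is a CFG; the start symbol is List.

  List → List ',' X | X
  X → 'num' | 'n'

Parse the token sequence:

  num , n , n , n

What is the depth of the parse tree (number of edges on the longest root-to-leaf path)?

5

[List [List [List [List [X num]] , [X n]] , [X n]] , [X n]]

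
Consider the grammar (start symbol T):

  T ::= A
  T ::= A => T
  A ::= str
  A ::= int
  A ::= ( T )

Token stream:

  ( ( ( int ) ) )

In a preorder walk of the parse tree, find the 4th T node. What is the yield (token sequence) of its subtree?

int

[T [A ( [T [A ( [T [A ( [T [A int]] )]] )]] )]]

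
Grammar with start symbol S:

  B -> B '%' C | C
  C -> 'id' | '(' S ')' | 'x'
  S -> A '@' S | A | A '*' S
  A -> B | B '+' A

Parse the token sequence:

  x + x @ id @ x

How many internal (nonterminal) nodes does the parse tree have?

15

[S [A [B [C x]] + [A [B [C x]]]] @ [S [A [B [C id]]] @ [S [A [B [C x]]]]]]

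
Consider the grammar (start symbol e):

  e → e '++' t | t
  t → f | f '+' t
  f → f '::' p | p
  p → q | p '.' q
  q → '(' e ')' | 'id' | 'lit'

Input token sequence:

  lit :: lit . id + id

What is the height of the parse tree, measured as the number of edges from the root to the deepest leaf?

[e [t [f [f [p [q lit]]] :: [p [p [q lit]] . [q id]]] + [t [f [p [q id]]]]]]

6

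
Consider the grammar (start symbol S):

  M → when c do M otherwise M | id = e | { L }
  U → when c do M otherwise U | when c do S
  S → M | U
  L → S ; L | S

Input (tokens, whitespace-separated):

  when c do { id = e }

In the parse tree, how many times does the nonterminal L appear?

1

[S [U when c do [S [M { [L [S [M id = e]]] }]]]]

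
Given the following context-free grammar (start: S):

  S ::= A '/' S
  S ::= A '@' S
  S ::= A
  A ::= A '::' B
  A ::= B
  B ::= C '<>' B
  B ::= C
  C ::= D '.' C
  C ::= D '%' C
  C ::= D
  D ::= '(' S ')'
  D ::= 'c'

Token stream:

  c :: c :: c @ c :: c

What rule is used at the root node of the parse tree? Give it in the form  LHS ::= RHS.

[S [A [A [A [B [C [D c]]]] :: [B [C [D c]]]] :: [B [C [D c]]]] @ [S [A [A [B [C [D c]]]] :: [B [C [D c]]]]]]

S ::= A '@' S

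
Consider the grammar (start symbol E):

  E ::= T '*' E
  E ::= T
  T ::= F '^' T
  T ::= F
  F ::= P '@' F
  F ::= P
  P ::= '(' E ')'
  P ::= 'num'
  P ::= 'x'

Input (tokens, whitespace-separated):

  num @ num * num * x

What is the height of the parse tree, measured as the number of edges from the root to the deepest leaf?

[E [T [F [P num] @ [F [P num]]]] * [E [T [F [P num]]] * [E [T [F [P x]]]]]]

6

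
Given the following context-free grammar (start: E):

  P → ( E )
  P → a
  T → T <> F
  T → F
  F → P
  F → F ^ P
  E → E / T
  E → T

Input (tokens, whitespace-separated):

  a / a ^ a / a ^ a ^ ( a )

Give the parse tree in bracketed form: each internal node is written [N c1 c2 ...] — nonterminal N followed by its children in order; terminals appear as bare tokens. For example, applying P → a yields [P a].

E
E / T
E / T / T
T / T / T
F / T / T
P / T / T
a / T / T
a / F / T
a / F ^ P / T
a / P ^ P / T
a / a ^ P / T
a / a ^ a / T
a / a ^ a / F
a / a ^ a / F ^ P
a / a ^ a / F ^ P ^ P
a / a ^ a / P ^ P ^ P
a / a ^ a / a ^ P ^ P
a / a ^ a / a ^ a ^ P
a / a ^ a / a ^ a ^ ( E )
a / a ^ a / a ^ a ^ ( T )
a / a ^ a / a ^ a ^ ( F )
a / a ^ a / a ^ a ^ ( P )
a / a ^ a / a ^ a ^ ( a )

[E [E [E [T [F [P a]]]] / [T [F [F [P a]] ^ [P a]]]] / [T [F [F [F [P a]] ^ [P a]] ^ [P ( [E [T [F [P a]]]] )]]]]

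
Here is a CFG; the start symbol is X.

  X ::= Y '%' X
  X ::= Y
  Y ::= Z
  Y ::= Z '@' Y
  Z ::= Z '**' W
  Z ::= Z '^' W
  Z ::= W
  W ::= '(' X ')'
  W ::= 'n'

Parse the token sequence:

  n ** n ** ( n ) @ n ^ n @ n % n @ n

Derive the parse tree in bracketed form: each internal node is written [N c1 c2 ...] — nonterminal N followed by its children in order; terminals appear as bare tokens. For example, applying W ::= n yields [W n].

[X [Y [Z [Z [Z [W n]] ** [W n]] ** [W ( [X [Y [Z [W n]]]] )]] @ [Y [Z [Z [W n]] ^ [W n]] @ [Y [Z [W n]]]]] % [X [Y [Z [W n]] @ [Y [Z [W n]]]]]]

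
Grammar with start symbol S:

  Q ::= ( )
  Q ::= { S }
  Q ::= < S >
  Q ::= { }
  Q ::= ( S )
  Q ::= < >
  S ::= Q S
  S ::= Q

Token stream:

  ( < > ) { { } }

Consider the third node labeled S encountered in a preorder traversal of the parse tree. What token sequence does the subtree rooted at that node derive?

{ { } }

[S [Q ( [S [Q < >]] )] [S [Q { [S [Q { }]] }]]]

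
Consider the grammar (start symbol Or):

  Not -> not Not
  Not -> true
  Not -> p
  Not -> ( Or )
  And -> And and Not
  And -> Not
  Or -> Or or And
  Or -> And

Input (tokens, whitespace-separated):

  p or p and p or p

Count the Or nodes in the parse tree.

[Or [Or [Or [And [Not p]]] or [And [And [Not p]] and [Not p]]] or [And [Not p]]]

3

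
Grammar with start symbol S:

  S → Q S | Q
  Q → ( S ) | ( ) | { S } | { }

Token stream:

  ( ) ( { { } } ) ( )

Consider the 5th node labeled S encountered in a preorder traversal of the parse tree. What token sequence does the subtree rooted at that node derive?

( )

[S [Q ( )] [S [Q ( [S [Q { [S [Q { }]] }]] )] [S [Q ( )]]]]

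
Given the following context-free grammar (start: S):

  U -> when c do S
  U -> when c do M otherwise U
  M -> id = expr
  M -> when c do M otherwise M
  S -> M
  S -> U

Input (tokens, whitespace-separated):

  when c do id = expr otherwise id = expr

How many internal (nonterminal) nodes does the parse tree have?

[S [M when c do [M id = expr] otherwise [M id = expr]]]

4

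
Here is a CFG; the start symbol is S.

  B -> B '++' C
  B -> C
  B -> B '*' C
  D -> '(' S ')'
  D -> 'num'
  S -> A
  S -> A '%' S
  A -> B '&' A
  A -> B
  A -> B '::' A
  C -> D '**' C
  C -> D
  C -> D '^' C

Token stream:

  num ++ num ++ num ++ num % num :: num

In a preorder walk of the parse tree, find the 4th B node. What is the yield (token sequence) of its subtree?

num

[S [A [B [B [B [B [C [D num]]] ++ [C [D num]]] ++ [C [D num]]] ++ [C [D num]]]] % [S [A [B [C [D num]]] :: [A [B [C [D num]]]]]]]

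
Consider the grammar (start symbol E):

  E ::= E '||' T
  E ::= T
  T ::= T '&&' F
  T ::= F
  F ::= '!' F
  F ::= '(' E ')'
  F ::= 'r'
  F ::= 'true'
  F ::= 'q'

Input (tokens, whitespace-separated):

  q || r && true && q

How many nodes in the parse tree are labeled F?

[E [E [T [F q]]] || [T [T [T [F r]] && [F true]] && [F q]]]

4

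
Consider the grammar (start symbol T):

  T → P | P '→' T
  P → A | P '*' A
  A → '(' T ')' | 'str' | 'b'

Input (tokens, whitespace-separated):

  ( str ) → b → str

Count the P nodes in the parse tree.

[T [P [A ( [T [P [A str]]] )]] → [T [P [A b]] → [T [P [A str]]]]]

4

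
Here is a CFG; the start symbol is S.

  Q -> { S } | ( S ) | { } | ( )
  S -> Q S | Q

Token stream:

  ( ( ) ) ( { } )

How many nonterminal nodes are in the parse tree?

[S [Q ( [S [Q ( )]] )] [S [Q ( [S [Q { }]] )]]]

8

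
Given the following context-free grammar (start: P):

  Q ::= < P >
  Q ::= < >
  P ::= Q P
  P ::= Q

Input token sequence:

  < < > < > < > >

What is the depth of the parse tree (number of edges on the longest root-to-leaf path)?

6

[P [Q < [P [Q < >] [P [Q < >] [P [Q < >]]]] >]]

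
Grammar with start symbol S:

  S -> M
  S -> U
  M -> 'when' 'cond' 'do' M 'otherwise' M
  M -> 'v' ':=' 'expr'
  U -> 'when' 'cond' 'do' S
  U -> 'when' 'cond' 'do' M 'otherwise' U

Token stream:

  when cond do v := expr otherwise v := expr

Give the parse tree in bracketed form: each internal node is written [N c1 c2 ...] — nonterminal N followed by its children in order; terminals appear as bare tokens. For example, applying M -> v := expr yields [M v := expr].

[S [M when cond do [M v := expr] otherwise [M v := expr]]]

S
M
when cond do M otherwise M
when cond do v := expr otherwise M
when cond do v := expr otherwise v := expr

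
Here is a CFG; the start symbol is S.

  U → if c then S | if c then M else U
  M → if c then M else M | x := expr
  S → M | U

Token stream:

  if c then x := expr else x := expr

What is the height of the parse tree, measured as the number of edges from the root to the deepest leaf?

3

[S [M if c then [M x := expr] else [M x := expr]]]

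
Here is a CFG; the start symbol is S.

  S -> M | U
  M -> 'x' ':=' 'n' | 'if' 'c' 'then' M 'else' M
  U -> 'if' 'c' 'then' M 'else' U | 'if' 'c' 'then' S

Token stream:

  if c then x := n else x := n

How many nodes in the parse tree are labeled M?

3

[S [M if c then [M x := n] else [M x := n]]]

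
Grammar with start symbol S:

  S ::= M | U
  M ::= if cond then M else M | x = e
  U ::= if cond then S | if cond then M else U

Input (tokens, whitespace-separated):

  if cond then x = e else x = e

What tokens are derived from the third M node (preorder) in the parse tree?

[S [M if cond then [M x = e] else [M x = e]]]

x = e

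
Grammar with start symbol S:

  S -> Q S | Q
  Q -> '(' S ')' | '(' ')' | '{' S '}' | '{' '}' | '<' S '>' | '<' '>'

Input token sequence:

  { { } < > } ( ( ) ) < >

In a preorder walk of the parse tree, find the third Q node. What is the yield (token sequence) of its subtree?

< >

[S [Q { [S [Q { }] [S [Q < >]]] }] [S [Q ( [S [Q ( )]] )] [S [Q < >]]]]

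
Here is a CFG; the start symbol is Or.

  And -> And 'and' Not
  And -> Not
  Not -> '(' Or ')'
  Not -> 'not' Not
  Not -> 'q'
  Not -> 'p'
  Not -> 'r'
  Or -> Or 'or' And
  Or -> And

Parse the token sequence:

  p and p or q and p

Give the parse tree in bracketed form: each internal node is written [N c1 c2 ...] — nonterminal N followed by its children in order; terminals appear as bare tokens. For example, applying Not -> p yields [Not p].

Or
Or or And
And or And
And and Not or And
Not and Not or And
p and Not or And
p and p or And
p and p or And and Not
p and p or Not and Not
p and p or q and Not
p and p or q and p

[Or [Or [And [And [Not p]] and [Not p]]] or [And [And [Not q]] and [Not p]]]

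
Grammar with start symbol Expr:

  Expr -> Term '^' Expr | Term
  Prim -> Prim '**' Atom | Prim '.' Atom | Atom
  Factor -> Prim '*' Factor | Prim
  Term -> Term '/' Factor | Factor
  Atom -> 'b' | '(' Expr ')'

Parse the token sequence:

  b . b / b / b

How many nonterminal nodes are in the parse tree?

15

[Expr [Term [Term [Term [Factor [Prim [Prim [Atom b]] . [Atom b]]]] / [Factor [Prim [Atom b]]]] / [Factor [Prim [Atom b]]]]]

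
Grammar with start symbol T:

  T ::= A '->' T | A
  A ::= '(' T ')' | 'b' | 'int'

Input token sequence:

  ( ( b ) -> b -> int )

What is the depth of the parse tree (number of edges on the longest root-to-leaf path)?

[T [A ( [T [A ( [T [A b]] )] -> [T [A b] -> [T [A int]]]] )]]

6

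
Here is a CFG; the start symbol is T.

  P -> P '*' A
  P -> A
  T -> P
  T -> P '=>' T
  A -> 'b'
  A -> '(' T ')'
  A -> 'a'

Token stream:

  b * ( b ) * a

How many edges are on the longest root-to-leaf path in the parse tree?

7

[T [P [P [P [A b]] * [A ( [T [P [A b]]] )]] * [A a]]]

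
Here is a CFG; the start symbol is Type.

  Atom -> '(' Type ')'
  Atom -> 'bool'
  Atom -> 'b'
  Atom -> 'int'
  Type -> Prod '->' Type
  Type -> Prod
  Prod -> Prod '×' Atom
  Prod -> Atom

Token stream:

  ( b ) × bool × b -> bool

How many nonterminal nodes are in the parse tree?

[Type [Prod [Prod [Prod [Atom ( [Type [Prod [Atom b]]] )]] × [Atom bool]] × [Atom b]] -> [Type [Prod [Atom bool]]]]

13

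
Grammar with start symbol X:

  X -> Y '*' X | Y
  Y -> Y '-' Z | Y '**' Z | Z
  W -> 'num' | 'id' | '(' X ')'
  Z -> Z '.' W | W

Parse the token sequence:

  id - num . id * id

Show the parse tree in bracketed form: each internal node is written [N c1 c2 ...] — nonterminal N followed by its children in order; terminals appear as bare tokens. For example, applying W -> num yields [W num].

[X [Y [Y [Z [W id]]] - [Z [Z [W num]] . [W id]]] * [X [Y [Z [W id]]]]]

X
Y * X
Y - Z * X
Z - Z * X
W - Z * X
id - Z * X
id - Z . W * X
id - W . W * X
id - num . W * X
id - num . id * X
id - num . id * Y
id - num . id * Z
id - num . id * W
id - num . id * id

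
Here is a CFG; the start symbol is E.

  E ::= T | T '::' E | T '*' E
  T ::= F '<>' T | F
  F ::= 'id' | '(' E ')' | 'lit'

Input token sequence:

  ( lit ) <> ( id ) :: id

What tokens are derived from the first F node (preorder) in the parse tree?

( lit )

[E [T [F ( [E [T [F lit]]] )] <> [T [F ( [E [T [F id]]] )]]] :: [E [T [F id]]]]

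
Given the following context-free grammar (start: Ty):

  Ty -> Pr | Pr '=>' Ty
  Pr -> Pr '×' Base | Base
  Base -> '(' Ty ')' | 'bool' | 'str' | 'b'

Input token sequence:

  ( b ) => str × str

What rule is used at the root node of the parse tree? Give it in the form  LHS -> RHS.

Ty -> Pr '=>' Ty

[Ty [Pr [Base ( [Ty [Pr [Base b]]] )]] => [Ty [Pr [Pr [Base str]] × [Base str]]]]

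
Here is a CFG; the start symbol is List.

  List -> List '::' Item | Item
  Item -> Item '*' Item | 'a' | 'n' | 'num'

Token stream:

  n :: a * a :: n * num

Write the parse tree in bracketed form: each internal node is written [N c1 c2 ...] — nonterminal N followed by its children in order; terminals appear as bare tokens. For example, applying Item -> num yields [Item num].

[List [List [List [Item n]] :: [Item [Item a] * [Item a]]] :: [Item [Item n] * [Item num]]]

List
List :: Item
List :: Item :: Item
Item :: Item :: Item
n :: Item :: Item
n :: Item * Item :: Item
n :: a * Item :: Item
n :: a * a :: Item
n :: a * a :: Item * Item
n :: a * a :: n * Item
n :: a * a :: n * num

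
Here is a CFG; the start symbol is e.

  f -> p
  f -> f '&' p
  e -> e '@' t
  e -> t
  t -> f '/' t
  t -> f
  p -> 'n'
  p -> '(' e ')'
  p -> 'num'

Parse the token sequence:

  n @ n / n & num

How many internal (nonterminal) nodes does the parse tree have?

[e [e [t [f [p n]]]] @ [t [f [p n]] / [t [f [f [p n]] & [p num]]]]]

13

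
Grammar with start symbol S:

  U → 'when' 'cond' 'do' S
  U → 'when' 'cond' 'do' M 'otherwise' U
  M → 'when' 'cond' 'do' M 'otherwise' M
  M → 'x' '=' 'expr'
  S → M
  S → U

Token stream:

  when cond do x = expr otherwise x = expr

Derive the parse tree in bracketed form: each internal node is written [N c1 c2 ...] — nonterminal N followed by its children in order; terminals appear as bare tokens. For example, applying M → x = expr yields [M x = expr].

[S [M when cond do [M x = expr] otherwise [M x = expr]]]

S
M
when cond do M otherwise M
when cond do x = expr otherwise M
when cond do x = expr otherwise x = expr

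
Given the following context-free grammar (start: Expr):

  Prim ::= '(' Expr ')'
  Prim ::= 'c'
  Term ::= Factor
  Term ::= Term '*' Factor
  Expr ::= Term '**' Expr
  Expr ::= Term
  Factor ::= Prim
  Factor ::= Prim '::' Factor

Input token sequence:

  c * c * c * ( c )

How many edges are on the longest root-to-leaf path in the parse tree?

8

[Expr [Term [Term [Term [Term [Factor [Prim c]]] * [Factor [Prim c]]] * [Factor [Prim c]]] * [Factor [Prim ( [Expr [Term [Factor [Prim c]]]] )]]]]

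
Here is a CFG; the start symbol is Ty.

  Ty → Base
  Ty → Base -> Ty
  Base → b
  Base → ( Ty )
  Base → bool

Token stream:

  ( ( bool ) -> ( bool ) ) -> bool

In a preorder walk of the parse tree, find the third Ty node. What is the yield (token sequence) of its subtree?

bool

[Ty [Base ( [Ty [Base ( [Ty [Base bool]] )] -> [Ty [Base ( [Ty [Base bool]] )]]] )] -> [Ty [Base bool]]]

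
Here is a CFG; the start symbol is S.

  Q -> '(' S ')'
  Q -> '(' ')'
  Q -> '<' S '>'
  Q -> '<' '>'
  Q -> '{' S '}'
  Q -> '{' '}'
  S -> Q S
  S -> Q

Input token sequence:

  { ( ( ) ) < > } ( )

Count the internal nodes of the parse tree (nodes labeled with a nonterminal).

[S [Q { [S [Q ( [S [Q ( )]] )] [S [Q < >]]] }] [S [Q ( )]]]

10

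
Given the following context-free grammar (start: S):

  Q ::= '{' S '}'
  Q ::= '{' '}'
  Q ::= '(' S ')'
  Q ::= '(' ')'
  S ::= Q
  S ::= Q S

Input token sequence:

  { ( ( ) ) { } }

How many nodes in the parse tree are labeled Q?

[S [Q { [S [Q ( [S [Q ( )]] )] [S [Q { }]]] }]]

4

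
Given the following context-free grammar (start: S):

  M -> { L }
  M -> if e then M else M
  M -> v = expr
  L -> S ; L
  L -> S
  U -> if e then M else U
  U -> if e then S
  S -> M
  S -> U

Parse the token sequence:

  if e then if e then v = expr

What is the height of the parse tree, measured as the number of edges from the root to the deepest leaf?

[S [U if e then [S [U if e then [S [M v = expr]]]]]]

6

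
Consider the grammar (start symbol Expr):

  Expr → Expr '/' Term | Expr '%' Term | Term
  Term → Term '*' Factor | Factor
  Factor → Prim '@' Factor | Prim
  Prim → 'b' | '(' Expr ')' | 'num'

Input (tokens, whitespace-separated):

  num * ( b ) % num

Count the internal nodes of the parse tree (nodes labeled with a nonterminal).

15

[Expr [Expr [Term [Term [Factor [Prim num]]] * [Factor [Prim ( [Expr [Term [Factor [Prim b]]]] )]]]] % [Term [Factor [Prim num]]]]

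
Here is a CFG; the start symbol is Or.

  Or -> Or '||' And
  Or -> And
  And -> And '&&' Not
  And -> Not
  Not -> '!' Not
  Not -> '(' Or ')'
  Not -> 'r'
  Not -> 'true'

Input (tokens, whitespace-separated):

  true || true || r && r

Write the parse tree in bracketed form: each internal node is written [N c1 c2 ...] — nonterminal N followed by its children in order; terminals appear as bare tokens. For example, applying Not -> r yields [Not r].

Or
Or || And
Or || And || And
And || And || And
Not || And || And
true || And || And
true || Not || And
true || true || And
true || true || And && Not
true || true || Not && Not
true || true || r && Not
true || true || r && r

[Or [Or [Or [And [Not true]]] || [And [Not true]]] || [And [And [Not r]] && [Not r]]]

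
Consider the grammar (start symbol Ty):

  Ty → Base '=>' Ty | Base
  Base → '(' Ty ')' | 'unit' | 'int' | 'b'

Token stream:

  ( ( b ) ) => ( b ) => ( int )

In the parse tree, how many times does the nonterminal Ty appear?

[Ty [Base ( [Ty [Base ( [Ty [Base b]] )]] )] => [Ty [Base ( [Ty [Base b]] )] => [Ty [Base ( [Ty [Base int]] )]]]]

7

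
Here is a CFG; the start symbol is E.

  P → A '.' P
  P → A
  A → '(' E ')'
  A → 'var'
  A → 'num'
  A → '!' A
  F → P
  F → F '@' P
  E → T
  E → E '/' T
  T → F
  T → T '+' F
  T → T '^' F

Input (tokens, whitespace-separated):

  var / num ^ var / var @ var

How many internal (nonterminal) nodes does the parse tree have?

[E [E [E [T [F [P [A var]]]]] / [T [T [F [P [A num]]]] ^ [F [P [A var]]]]] / [T [F [F [P [A var]]] @ [P [A var]]]]]

22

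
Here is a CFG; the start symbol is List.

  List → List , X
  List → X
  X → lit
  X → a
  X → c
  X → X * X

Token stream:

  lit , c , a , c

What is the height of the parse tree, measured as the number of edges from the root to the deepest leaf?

5

[List [List [List [List [X lit]] , [X c]] , [X a]] , [X c]]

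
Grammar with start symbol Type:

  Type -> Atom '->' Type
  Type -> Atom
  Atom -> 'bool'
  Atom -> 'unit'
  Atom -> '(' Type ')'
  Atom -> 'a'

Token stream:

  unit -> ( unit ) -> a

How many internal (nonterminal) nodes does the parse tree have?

8

[Type [Atom unit] -> [Type [Atom ( [Type [Atom unit]] )] -> [Type [Atom a]]]]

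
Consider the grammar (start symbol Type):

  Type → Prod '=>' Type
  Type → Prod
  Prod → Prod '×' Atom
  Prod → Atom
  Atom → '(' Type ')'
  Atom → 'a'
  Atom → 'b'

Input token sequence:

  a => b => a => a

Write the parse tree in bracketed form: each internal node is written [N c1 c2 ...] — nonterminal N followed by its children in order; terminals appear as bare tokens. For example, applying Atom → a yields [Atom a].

[Type [Prod [Atom a]] => [Type [Prod [Atom b]] => [Type [Prod [Atom a]] => [Type [Prod [Atom a]]]]]]

Type
Prod => Type
Atom => Type
a => Type
a => Prod => Type
a => Atom => Type
a => b => Type
a => b => Prod => Type
a => b => Atom => Type
a => b => a => Type
a => b => a => Prod
a => b => a => Atom
a => b => a => a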